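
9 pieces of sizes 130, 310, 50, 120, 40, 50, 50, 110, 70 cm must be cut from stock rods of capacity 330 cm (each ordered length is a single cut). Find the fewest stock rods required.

Total = 310 + 130 + 120 + 110 + 70 + 50 + 50 + 50 + 40 = 930 cm.
Lower bound: ⌈930/330⌉ = 3 stock rods.
A packing using 3 stock rods:
  stock rod 1: 310 = 310
  stock rod 2: 130 + 120 + 70 = 320
  stock rod 3: 110 + 50 + 50 + 50 + 40 = 300
This matches the lower bound, so 3 is optimal.

3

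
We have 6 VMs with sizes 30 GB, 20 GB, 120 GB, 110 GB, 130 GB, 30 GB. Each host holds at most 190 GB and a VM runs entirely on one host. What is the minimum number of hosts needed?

Total = 130 + 120 + 110 + 30 + 30 + 20 = 440 GB.
Lower bound: ⌈440/190⌉ = 3 hosts.
A packing using 3 hosts:
  host 1: 130 + 30 + 30 = 190
  host 2: 120 + 20 = 140
  host 3: 110 = 110
This matches the lower bound, so 3 is optimal.

3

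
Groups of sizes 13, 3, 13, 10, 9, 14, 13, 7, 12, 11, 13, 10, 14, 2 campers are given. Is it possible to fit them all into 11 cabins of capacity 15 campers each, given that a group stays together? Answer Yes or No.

Total = 144 campers; ⌈144/15⌉ = 10.
11 groups each exceed half the capacity and cannot share a cabin, forcing at least 11 cabins.
The bound of 11 does not rule out 11, but exhaustive search shows no assignment into 11 cabins of capacity 15 campers exists — the minimum is 12.

No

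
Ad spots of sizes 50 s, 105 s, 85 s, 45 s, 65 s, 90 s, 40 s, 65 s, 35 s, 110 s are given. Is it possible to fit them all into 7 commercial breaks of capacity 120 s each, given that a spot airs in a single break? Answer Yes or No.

Yes

A valid assignment using 7 commercial breaks:
  break 1: 110 = 110
  break 2: 105 = 105
  break 3: 90 = 90
  break 4: 85 + 35 = 120
  break 5: 65 + 50 = 115
  break 6: 65 + 45 = 110
  break 7: 40 = 40
Every load is within 120 s, so 7 commercial breaks suffice.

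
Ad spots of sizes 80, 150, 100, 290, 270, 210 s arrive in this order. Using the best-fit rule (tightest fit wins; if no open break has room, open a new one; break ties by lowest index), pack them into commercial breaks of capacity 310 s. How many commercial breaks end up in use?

  80 → break 1 (new)  [load 80/310]
  150 → break 1  [load 230/310]
  100 → break 2 (new)  [load 100/310]
  290 → break 3 (new)  [load 290/310]
  270 → break 4 (new)  [load 270/310]
  210 → break 2  [load 310/310]
4 commercial breaks opened.

4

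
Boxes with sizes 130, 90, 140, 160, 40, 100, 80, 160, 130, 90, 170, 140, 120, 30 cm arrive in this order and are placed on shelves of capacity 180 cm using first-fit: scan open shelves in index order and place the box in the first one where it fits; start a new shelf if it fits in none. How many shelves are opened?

11

  130 → shelf 1 (new)  [load 130/180]
  90 → shelf 2 (new)  [load 90/180]
  140 → shelf 3 (new)  [load 140/180]
  160 → shelf 4 (new)  [load 160/180]
  40 → shelf 1  [load 170/180]
  100 → shelf 5 (new)  [load 100/180]
  80 → shelf 2  [load 170/180]
  160 → shelf 6 (new)  [load 160/180]
  130 → shelf 7 (new)  [load 130/180]
  90 → shelf 8 (new)  [load 90/180]
  170 → shelf 9 (new)  [load 170/180]
  140 → shelf 10 (new)  [load 140/180]
  120 → shelf 11 (new)  [load 120/180]
  30 → shelf 3  [load 170/180]
11 shelves opened.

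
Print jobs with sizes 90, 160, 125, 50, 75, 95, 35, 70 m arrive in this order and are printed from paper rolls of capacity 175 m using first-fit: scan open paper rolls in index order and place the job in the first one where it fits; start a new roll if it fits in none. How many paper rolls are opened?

  90 → roll 1 (new)  [load 90/175]
  160 → roll 2 (new)  [load 160/175]
  125 → roll 3 (new)  [load 125/175]
  50 → roll 1  [load 140/175]
  75 → roll 4 (new)  [load 75/175]
  95 → roll 4  [load 170/175]
  35 → roll 1  [load 175/175]
  70 → roll 5 (new)  [load 70/175]
5 paper rolls opened.

5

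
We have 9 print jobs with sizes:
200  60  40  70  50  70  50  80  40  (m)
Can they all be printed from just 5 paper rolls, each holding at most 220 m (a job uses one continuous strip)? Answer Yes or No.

Yes

A valid assignment using 4 paper rolls:
  roll 1: 200 = 200
  roll 2: 80 + 70 + 70 = 220
  roll 3: 60 + 50 + 50 + 40 = 200
  roll 4: 40 = 40
That uses only 4 ≤ 5, so 5 paper rolls are enough.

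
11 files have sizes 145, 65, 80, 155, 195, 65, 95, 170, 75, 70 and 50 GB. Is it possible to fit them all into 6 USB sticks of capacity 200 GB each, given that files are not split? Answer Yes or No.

Total = 1165 GB; ⌈1165/200⌉ = 6.
The bound of 6 does not rule out 6, but exhaustive search shows no assignment into 6 USB sticks of capacity 200 GB exists — the minimum is 7.

No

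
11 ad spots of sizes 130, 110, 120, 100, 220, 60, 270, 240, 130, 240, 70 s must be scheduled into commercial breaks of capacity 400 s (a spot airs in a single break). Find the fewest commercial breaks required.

5

Total = 270 + 240 + 240 + 220 + 130 + 130 + 120 + 110 + 100 + 70 + 60 = 1690 s.
Lower bound: ⌈1690/400⌉ = 5 commercial breaks.
A packing using 5 commercial breaks:
  break 1: 270 + 130 = 400
  break 2: 240 + 130 = 370
  break 3: 240 + 120 = 360
  break 4: 220 + 110 + 70 = 400
  break 5: 100 + 60 = 160
This matches the lower bound, so 5 is optimal.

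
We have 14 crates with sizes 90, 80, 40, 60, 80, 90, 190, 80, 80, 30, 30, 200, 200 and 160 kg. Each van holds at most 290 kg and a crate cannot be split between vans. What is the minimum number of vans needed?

Total = 200 + 200 + 190 + 160 + 90 + 90 + 80 + 80 + 80 + 80 + 60 + 40 + 30 + 30 = 1410 kg.
Lower bound: ⌈1410/290⌉ = 5 vans.
A packing using 5 vans:
  van 1: 200 + 90 = 290
  van 2: 200 + 90 = 290
  van 3: 190 + 80 = 270
  van 4: 160 + 80 + 40 = 280
  van 5: 80 + 80 + 60 + 30 + 30 = 280
This matches the lower bound, so 5 is optimal.

5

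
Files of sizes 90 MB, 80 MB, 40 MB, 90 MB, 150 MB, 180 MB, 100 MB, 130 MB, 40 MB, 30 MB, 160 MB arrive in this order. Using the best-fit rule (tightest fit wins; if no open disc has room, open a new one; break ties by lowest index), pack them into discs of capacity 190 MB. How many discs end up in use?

  90 → disc 1 (new)  [load 90/190]
  80 → disc 1  [load 170/190]
  40 → disc 2 (new)  [load 40/190]
  90 → disc 2  [load 130/190]
  150 → disc 3 (new)  [load 150/190]
  180 → disc 4 (new)  [load 180/190]
  100 → disc 5 (new)  [load 100/190]
  130 → disc 6 (new)  [load 130/190]
  40 → disc 3  [load 190/190]
  30 → disc 2  [load 160/190]
  160 → disc 7 (new)  [load 160/190]
7 discs opened.

7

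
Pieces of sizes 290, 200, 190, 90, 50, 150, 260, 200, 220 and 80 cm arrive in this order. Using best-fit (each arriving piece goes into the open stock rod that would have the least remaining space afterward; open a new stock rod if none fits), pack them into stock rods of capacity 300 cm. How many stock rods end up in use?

7

  290 → stock rod 1 (new)  [load 290/300]
  200 → stock rod 2 (new)  [load 200/300]
  190 → stock rod 3 (new)  [load 190/300]
  90 → stock rod 2  [load 290/300]
  50 → stock rod 3  [load 240/300]
  150 → stock rod 4 (new)  [load 150/300]
  260 → stock rod 5 (new)  [load 260/300]
  200 → stock rod 6 (new)  [load 200/300]
  220 → stock rod 7 (new)  [load 220/300]
  80 → stock rod 7  [load 300/300]
7 stock rods opened.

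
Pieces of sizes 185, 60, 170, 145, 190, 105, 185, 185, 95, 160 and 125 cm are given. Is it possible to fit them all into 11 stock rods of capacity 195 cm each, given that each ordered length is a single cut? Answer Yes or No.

A valid assignment using 10 stock rods:
  stock rod 1: 190 = 190
  stock rod 2: 185 = 185
  stock rod 3: 185 = 185
  stock rod 4: 185 = 185
  stock rod 5: 170 = 170
  stock rod 6: 160 = 160
  stock rod 7: 145 = 145
  stock rod 8: 125 + 60 = 185
  stock rod 9: 105 = 105
  stock rod 10: 95 = 95
That uses only 10 ≤ 11, so 11 stock rods are enough.

Yes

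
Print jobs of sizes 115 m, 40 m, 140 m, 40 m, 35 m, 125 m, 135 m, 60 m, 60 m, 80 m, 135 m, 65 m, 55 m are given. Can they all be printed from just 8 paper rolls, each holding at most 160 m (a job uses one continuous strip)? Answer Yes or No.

Yes

A valid assignment using 8 paper rolls:
  roll 1: 140 = 140
  roll 2: 135 = 135
  roll 3: 135 = 135
  roll 4: 125 + 35 = 160
  roll 5: 115 + 40 = 155
  roll 6: 80 + 65 = 145
  roll 7: 60 + 60 + 40 = 160
  roll 8: 55 = 55
Every load is within 160 m, so 8 paper rolls suffice.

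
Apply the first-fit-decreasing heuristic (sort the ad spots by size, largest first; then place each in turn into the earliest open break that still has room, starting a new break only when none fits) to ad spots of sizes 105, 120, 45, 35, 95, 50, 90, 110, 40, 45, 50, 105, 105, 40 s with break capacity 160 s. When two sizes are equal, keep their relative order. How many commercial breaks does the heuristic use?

7

Sorted descending: 120, 110, 105, 105, 105, 95, 90, 50, 50, 45, 45, 40, 40, 35.
  120 → break 1 (new)  [load 120/160]
  110 → break 2 (new)  [load 110/160]
  105 → break 3 (new)  [load 105/160]
  105 → break 4 (new)  [load 105/160]
  105 → break 5 (new)  [load 105/160]
  95 → break 6 (new)  [load 95/160]
  90 → break 7 (new)  [load 90/160]
  50 → break 2  [load 160/160]
  50 → break 3  [load 155/160]
  45 → break 4  [load 150/160]
  45 → break 5  [load 150/160]
  40 → break 1  [load 160/160]
  40 → break 6  [load 135/160]
  35 → break 7  [load 125/160]
7 commercial breaks opened.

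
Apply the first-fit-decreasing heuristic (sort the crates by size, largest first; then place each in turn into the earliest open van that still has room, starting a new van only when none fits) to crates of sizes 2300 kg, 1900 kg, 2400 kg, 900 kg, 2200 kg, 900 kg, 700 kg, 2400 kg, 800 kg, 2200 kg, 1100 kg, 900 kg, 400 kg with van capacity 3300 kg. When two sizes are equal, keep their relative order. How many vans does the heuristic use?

6

Sorted descending: 2400, 2400, 2300, 2200, 2200, 1900, 1100, 900, 900, 900, 800, 700, 400.
  2400 → van 1 (new)  [load 2400/3300]
  2400 → van 2 (new)  [load 2400/3300]
  2300 → van 3 (new)  [load 2300/3300]
  2200 → van 4 (new)  [load 2200/3300]
  2200 → van 5 (new)  [load 2200/3300]
  1900 → van 6 (new)  [load 1900/3300]
  1100 → van 4  [load 3300/3300]
  900 → van 1  [load 3300/3300]
  900 → van 2  [load 3300/3300]
  900 → van 3  [load 3200/3300]
  800 → van 5  [load 3000/3300]
  700 → van 6  [load 2600/3300]
  400 → van 6  [load 3000/3300]
6 vans opened.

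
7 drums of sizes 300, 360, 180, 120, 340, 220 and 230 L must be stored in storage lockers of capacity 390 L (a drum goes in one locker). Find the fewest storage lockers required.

6

Total = 360 + 340 + 300 + 230 + 220 + 180 + 120 = 1750 L.
Lower bound: ⌈1750/390⌉ = 5 storage lockers.
A packing using 6 storage lockers:
  locker 1: 360 = 360
  locker 2: 340 = 340
  locker 3: 300 = 300
  locker 4: 230 + 120 = 350
  locker 5: 220 = 220
  locker 6: 180 = 180
No arrangement into 5 storage lockers stays within capacity, so 6 is optimal.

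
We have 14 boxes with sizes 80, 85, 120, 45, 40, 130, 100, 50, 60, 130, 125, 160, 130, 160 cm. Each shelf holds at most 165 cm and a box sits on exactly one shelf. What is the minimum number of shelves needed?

Total = 160 + 160 + 130 + 130 + 130 + 125 + 120 + 100 + 85 + 80 + 60 + 50 + 45 + 40 = 1415 cm.
Lower bound: ⌈1415/165⌉ = 9 shelves.
A packing using 10 shelves:
  shelf 1: 160 = 160
  shelf 2: 160 = 160
  shelf 3: 130 = 130
  shelf 4: 130 = 130
  shelf 5: 130 = 130
  shelf 6: 125 + 40 = 165
  shelf 7: 120 + 45 = 165
  shelf 8: 100 + 60 = 160
  shelf 9: 85 + 80 = 165
  shelf 10: 50 = 50
No arrangement into 9 shelves stays within capacity, so 10 is optimal.

10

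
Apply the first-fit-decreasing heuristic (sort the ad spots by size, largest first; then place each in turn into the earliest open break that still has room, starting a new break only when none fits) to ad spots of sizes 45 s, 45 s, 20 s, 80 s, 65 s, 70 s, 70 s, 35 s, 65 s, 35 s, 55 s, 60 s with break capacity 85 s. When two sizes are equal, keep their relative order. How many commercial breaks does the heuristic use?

9

Sorted descending: 80, 70, 70, 65, 65, 60, 55, 45, 45, 35, 35, 20.
  80 → break 1 (new)  [load 80/85]
  70 → break 2 (new)  [load 70/85]
  70 → break 3 (new)  [load 70/85]
  65 → break 4 (new)  [load 65/85]
  65 → break 5 (new)  [load 65/85]
  60 → break 6 (new)  [load 60/85]
  55 → break 7 (new)  [load 55/85]
  45 → break 8 (new)  [load 45/85]
  45 → break 9 (new)  [load 45/85]
  35 → break 8  [load 80/85]
  35 → break 9  [load 80/85]
  20 → break 4  [load 85/85]
9 commercial breaks opened.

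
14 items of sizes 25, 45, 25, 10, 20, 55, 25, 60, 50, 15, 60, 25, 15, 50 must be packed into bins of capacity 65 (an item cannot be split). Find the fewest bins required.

8

Total = 60 + 60 + 55 + 50 + 50 + 45 + 25 + 25 + 25 + 25 + 20 + 15 + 15 + 10 = 480.
Lower bound: ⌈480/65⌉ = 8 bins.
A packing using 8 bins:
  bin 1: 60 = 60
  bin 2: 60 = 60
  bin 3: 55 + 10 = 65
  bin 4: 50 + 15 = 65
  bin 5: 50 + 15 = 65
  bin 6: 45 + 20 = 65
  bin 7: 25 + 25 = 50
  bin 8: 25 + 25 = 50
This matches the lower bound, so 8 is optimal.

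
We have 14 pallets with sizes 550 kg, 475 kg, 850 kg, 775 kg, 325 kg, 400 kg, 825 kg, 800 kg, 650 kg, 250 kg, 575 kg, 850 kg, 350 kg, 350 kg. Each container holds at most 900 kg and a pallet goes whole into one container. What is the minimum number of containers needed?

Total = 850 + 850 + 825 + 800 + 775 + 650 + 575 + 550 + 475 + 400 + 350 + 350 + 325 + 250 = 8025 kg.
Lower bound: ⌈8025/900⌉ = 9 containers.
A packing using 10 containers:
  container 1: 850 = 850
  container 2: 850 = 850
  container 3: 825 = 825
  container 4: 800 = 800
  container 5: 775 = 775
  container 6: 650 + 250 = 900
  container 7: 575 + 325 = 900
  container 8: 550 + 350 = 900
  container 9: 475 + 400 = 875
  container 10: 350 = 350
No arrangement into 9 containers stays within capacity, so 10 is optimal.

10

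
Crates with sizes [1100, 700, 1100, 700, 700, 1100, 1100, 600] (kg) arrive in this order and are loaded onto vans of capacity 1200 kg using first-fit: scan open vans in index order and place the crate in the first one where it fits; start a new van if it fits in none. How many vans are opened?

  1100 → van 1 (new)  [load 1100/1200]
  700 → van 2 (new)  [load 700/1200]
  1100 → van 3 (new)  [load 1100/1200]
  700 → van 4 (new)  [load 700/1200]
  700 → van 5 (new)  [load 700/1200]
  1100 → van 6 (new)  [load 1100/1200]
  1100 → van 7 (new)  [load 1100/1200]
  600 → van 8 (new)  [load 600/1200]
8 vans opened.

8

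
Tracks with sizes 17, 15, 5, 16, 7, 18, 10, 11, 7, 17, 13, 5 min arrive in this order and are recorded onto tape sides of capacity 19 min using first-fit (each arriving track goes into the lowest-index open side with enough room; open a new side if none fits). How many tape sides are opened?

  17 → side 1 (new)  [load 17/19]
  15 → side 2 (new)  [load 15/19]
  5 → side 3 (new)  [load 5/19]
  16 → side 4 (new)  [load 16/19]
  7 → side 3  [load 12/19]
  18 → side 5 (new)  [load 18/19]
  10 → side 6 (new)  [load 10/19]
  11 → side 7 (new)  [load 11/19]
  7 → side 3  [load 19/19]
  17 → side 8 (new)  [load 17/19]
  13 → side 9 (new)  [load 13/19]
  5 → side 6  [load 15/19]
9 tape sides opened.

9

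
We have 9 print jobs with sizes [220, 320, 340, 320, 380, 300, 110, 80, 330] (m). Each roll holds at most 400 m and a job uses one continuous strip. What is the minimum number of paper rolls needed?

7

Total = 380 + 340 + 330 + 320 + 320 + 300 + 220 + 110 + 80 = 2400 m.
Lower bound: ⌈2400/400⌉ = 6 paper rolls.
Also, 7 print jobs each exceed 200 m, and no two of those can share a roll, so at least 7 paper rolls are needed.
A packing using 7 paper rolls:
  roll 1: 380 = 380
  roll 2: 340 = 340
  roll 3: 330 = 330
  roll 4: 320 + 80 = 400
  roll 5: 320 = 320
  roll 6: 300 = 300
  roll 7: 220 + 110 = 330
This matches the lower bound, so 7 is optimal.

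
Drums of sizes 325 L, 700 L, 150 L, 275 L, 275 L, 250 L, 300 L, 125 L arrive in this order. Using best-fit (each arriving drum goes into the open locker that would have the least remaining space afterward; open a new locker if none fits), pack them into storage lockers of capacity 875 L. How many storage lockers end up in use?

  325 → locker 1 (new)  [load 325/875]
  700 → locker 2 (new)  [load 700/875]
  150 → locker 2  [load 850/875]
  275 → locker 1  [load 600/875]
  275 → locker 1  [load 875/875]
  250 → locker 3 (new)  [load 250/875]
  300 → locker 3  [load 550/875]
  125 → locker 3  [load 675/875]
3 storage lockers opened.

3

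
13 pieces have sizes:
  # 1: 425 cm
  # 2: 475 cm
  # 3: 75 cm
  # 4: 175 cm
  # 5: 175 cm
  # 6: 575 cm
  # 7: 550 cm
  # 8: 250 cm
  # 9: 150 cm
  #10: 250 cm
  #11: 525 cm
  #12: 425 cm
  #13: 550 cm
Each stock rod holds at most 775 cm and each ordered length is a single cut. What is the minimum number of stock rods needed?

7

Total = 575 + 550 + 550 + 525 + 475 + 425 + 425 + 250 + 250 + 175 + 175 + 150 + 75 = 4600 cm.
Lower bound: ⌈4600/775⌉ = 6 stock rods.
Also, 7 pieces each exceed 775/2 cm, and no two of those can share a stock rod, so at least 7 stock rods are needed.
A packing using 7 stock rods:
  stock rod 1: 575 + 175 = 750
  stock rod 2: 550 + 175 = 725
  stock rod 3: 550 + 150 + 75 = 775
  stock rod 4: 525 + 250 = 775
  stock rod 5: 475 + 250 = 725
  stock rod 6: 425 = 425
  stock rod 7: 425 = 425
This matches the lower bound, so 7 is optimal.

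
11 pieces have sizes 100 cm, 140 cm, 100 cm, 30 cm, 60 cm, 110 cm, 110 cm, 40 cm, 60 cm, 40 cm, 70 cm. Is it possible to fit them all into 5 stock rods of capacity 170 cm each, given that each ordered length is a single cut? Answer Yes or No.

Total = 860 cm; ⌈860/170⌉ = 6.
At least 6 stock rods are required, but only 5 are allowed.

No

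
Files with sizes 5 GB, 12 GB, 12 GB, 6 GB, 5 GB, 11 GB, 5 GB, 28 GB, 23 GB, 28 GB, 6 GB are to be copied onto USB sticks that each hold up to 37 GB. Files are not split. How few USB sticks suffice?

5

Total = 28 + 28 + 23 + 12 + 12 + 11 + 6 + 6 + 5 + 5 + 5 = 141 GB.
Lower bound: ⌈141/37⌉ = 4 USB sticks.
A packing using 5 USB sticks:
  USB stick 1: 28 + 6 = 34
  USB stick 2: 28 + 6 = 34
  USB stick 3: 23 + 12 = 35
  USB stick 4: 12 + 11 + 5 + 5 = 33
  USB stick 5: 5 = 5
No arrangement into 4 USB sticks stays within capacity, so 5 is optimal.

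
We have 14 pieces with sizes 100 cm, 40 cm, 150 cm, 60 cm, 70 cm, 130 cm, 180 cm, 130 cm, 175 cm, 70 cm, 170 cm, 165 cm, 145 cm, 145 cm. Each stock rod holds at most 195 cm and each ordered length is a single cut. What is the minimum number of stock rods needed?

11

Total = 180 + 175 + 170 + 165 + 150 + 145 + 145 + 130 + 130 + 100 + 70 + 70 + 60 + 40 = 1730 cm.
Lower bound: ⌈1730/195⌉ = 9 stock rods.
Also, 10 pieces each exceed 195/2 cm, and no two of those can share a stock rod, so at least 10 stock rods are needed.
A packing using 11 stock rods:
  stock rod 1: 180 = 180
  stock rod 2: 175 = 175
  stock rod 3: 170 = 170
  stock rod 4: 165 = 165
  stock rod 5: 150 + 40 = 190
  stock rod 6: 145 = 145
  stock rod 7: 145 = 145
  stock rod 8: 130 + 60 = 190
  stock rod 9: 130 = 130
  stock rod 10: 100 + 70 = 170
  stock rod 11: 70 = 70
No arrangement into 10 stock rods stays within capacity, so 11 is optimal.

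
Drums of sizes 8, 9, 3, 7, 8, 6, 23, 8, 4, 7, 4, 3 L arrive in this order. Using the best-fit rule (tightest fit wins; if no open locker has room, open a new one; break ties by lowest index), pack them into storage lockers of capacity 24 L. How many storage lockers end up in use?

4

  8 → locker 1 (new)  [load 8/24]
  9 → locker 1  [load 17/24]
  3 → locker 1  [load 20/24]
  7 → locker 2 (new)  [load 7/24]
  8 → locker 2  [load 15/24]
  6 → locker 2  [load 21/24]
  23 → locker 3 (new)  [load 23/24]
  8 → locker 4 (new)  [load 8/24]
  4 → locker 1  [load 24/24]
  7 → locker 4  [load 15/24]
  4 → locker 4  [load 19/24]
  3 → locker 2  [load 24/24]
4 storage lockers opened.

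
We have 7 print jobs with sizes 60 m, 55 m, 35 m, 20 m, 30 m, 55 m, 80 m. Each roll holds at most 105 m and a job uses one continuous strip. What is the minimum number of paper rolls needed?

Total = 80 + 60 + 55 + 55 + 35 + 30 + 20 = 335 m.
Lower bound: ⌈335/105⌉ = 4 paper rolls.
A packing using 4 paper rolls:
  roll 1: 80 + 20 = 100
  roll 2: 60 + 35 = 95
  roll 3: 55 + 30 = 85
  roll 4: 55 = 55
This matches the lower bound, so 4 is optimal.

4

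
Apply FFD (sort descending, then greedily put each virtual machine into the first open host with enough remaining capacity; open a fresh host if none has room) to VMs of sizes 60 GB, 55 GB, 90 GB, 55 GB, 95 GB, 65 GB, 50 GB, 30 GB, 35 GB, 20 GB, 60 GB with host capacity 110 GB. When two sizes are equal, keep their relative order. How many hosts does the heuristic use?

6

Sorted descending: 95, 90, 65, 60, 60, 55, 55, 50, 35, 30, 20.
  95 → host 1 (new)  [load 95/110]
  90 → host 2 (new)  [load 90/110]
  65 → host 3 (new)  [load 65/110]
  60 → host 4 (new)  [load 60/110]
  60 → host 5 (new)  [load 60/110]
  55 → host 6 (new)  [load 55/110]
  55 → host 6  [load 110/110]
  50 → host 4  [load 110/110]
  35 → host 3  [load 100/110]
  30 → host 5  [load 90/110]
  20 → host 2  [load 110/110]
6 hosts opened.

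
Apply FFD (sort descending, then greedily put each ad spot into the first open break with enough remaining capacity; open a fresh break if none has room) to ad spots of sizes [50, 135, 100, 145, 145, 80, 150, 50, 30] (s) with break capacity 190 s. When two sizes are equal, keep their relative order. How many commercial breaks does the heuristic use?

Sorted descending: 150, 145, 145, 135, 100, 80, 50, 50, 30.
  150 → break 1 (new)  [load 150/190]
  145 → break 2 (new)  [load 145/190]
  145 → break 3 (new)  [load 145/190]
  135 → break 4 (new)  [load 135/190]
  100 → break 5 (new)  [load 100/190]
  80 → break 5  [load 180/190]
  50 → break 4  [load 185/190]
  50 → break 6 (new)  [load 50/190]
  30 → break 1  [load 180/190]
6 commercial breaks opened.

6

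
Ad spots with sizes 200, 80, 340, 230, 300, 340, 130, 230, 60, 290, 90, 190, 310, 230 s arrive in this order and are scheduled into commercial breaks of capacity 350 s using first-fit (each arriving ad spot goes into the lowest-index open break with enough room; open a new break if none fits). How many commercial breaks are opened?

  200 → break 1 (new)  [load 200/350]
  80 → break 1  [load 280/350]
  340 → break 2 (new)  [load 340/350]
  230 → break 3 (new)  [load 230/350]
  300 → break 4 (new)  [load 300/350]
  340 → break 5 (new)  [load 340/350]
  130 → break 6 (new)  [load 130/350]
  230 → break 7 (new)  [load 230/350]
  60 → break 1  [load 340/350]
  290 → break 8 (new)  [load 290/350]
  90 → break 3  [load 320/350]
  190 → break 6  [load 320/350]
  310 → break 9 (new)  [load 310/350]
  230 → break 10 (new)  [load 230/350]
10 commercial breaks opened.

10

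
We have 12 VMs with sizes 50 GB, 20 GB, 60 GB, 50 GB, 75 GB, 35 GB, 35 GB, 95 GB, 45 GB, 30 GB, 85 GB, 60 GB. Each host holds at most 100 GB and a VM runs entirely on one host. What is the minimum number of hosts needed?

7

Total = 95 + 85 + 75 + 60 + 60 + 50 + 50 + 45 + 35 + 35 + 30 + 20 = 640 GB.
Lower bound: ⌈640/100⌉ = 7 hosts.
A packing using 7 hosts:
  host 1: 95 = 95
  host 2: 85 = 85
  host 3: 75 + 20 = 95
  host 4: 60 + 35 = 95
  host 5: 60 + 35 = 95
  host 6: 50 + 50 = 100
  host 7: 45 + 30 = 75
This matches the lower bound, so 7 is optimal.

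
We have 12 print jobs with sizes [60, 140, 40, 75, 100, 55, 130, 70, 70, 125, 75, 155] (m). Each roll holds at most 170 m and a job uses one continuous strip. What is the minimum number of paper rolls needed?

Total = 155 + 140 + 130 + 125 + 100 + 75 + 75 + 70 + 70 + 60 + 55 + 40 = 1095 m.
Lower bound: ⌈1095/170⌉ = 7 paper rolls.
A packing using 8 paper rolls:
  roll 1: 155 = 155
  roll 2: 140 = 140
  roll 3: 130 + 40 = 170
  roll 4: 125 = 125
  roll 5: 100 + 70 = 170
  roll 6: 75 + 75 = 150
  roll 7: 70 + 60 = 130
  roll 8: 55 = 55
No arrangement into 7 paper rolls stays within capacity, so 8 is optimal.

8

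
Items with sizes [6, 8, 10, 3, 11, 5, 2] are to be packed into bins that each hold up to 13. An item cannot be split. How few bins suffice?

Total = 11 + 10 + 8 + 6 + 5 + 3 + 2 = 45.
Lower bound: ⌈45/13⌉ = 4 bins.
A packing using 4 bins:
  bin 1: 11 + 2 = 13
  bin 2: 10 + 3 = 13
  bin 3: 8 + 5 = 13
  bin 4: 6 = 6
This matches the lower bound, so 4 is optimal.

4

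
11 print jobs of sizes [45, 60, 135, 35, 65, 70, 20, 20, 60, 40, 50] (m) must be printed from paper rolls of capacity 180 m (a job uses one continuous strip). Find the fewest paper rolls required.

Total = 135 + 70 + 65 + 60 + 60 + 50 + 45 + 40 + 35 + 20 + 20 = 600 m.
Lower bound: ⌈600/180⌉ = 4 paper rolls.
A packing using 4 paper rolls:
  roll 1: 135 + 45 = 180
  roll 2: 70 + 65 + 40 = 175
  roll 3: 60 + 60 + 50 = 170
  roll 4: 35 + 20 + 20 = 75
This matches the lower bound, so 4 is optimal.

4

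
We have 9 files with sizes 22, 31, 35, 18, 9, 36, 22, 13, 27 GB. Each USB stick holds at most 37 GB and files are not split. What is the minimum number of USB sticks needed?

Total = 36 + 35 + 31 + 27 + 22 + 22 + 18 + 13 + 9 = 213 GB.
Lower bound: ⌈213/37⌉ = 6 USB sticks.
A packing using 7 USB sticks:
  USB stick 1: 36 = 36
  USB stick 2: 35 = 35
  USB stick 3: 31 = 31
  USB stick 4: 27 + 9 = 36
  USB stick 5: 22 + 13 = 35
  USB stick 6: 22 = 22
  USB stick 7: 18 = 18
No arrangement into 6 USB sticks stays within capacity, so 7 is optimal.

7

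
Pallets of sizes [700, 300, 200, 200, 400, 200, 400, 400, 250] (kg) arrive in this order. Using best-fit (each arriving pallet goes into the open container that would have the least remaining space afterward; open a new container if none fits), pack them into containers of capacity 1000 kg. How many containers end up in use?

  700 → container 1 (new)  [load 700/1000]
  300 → container 1  [load 1000/1000]
  200 → container 2 (new)  [load 200/1000]
  200 → container 2  [load 400/1000]
  400 → container 2  [load 800/1000]
  200 → container 2  [load 1000/1000]
  400 → container 3 (new)  [load 400/1000]
  400 → container 3  [load 800/1000]
  250 → container 4 (new)  [load 250/1000]
4 containers opened.

4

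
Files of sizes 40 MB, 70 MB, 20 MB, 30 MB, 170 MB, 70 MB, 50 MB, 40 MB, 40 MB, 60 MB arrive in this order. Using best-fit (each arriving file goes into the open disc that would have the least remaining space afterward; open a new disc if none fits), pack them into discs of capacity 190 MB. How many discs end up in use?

  40 → disc 1 (new)  [load 40/190]
  70 → disc 1  [load 110/190]
  20 → disc 1  [load 130/190]
  30 → disc 1  [load 160/190]
  170 → disc 2 (new)  [load 170/190]
  70 → disc 3 (new)  [load 70/190]
  50 → disc 3  [load 120/190]
  40 → disc 3  [load 160/190]
  40 → disc 4 (new)  [load 40/190]
  60 → disc 4  [load 100/190]
4 discs opened.

4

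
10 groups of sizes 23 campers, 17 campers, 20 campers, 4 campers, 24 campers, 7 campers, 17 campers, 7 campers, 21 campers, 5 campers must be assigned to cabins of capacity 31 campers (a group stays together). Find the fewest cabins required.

6

Total = 24 + 23 + 21 + 20 + 17 + 17 + 7 + 7 + 5 + 4 = 145 campers.
Lower bound: ⌈145/31⌉ = 5 cabins.
Also, 6 groups each exceed 31/2 campers, and no two of those can share a cabin, so at least 6 cabins are needed.
A packing using 6 cabins:
  cabin 1: 24 + 7 = 31
  cabin 2: 23 + 7 = 30
  cabin 3: 21 + 5 + 4 = 30
  cabin 4: 20 = 20
  cabin 5: 17 = 17
  cabin 6: 17 = 17
This matches the lower bound, so 6 is optimal.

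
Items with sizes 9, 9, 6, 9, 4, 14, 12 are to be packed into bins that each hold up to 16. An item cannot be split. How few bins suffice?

Total = 14 + 12 + 9 + 9 + 9 + 6 + 4 = 63.
Lower bound: ⌈63/16⌉ = 4 bins.
Also, 5 items each exceed 8, and no two of those can share a bin, so at least 5 bins are needed.
A packing using 5 bins:
  bin 1: 14 = 14
  bin 2: 12 + 4 = 16
  bin 3: 9 + 6 = 15
  bin 4: 9 = 9
  bin 5: 9 = 9
This matches the lower bound, so 5 is optimal.

5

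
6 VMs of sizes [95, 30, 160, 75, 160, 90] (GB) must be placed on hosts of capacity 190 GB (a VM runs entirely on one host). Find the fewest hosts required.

4

Total = 160 + 160 + 95 + 90 + 75 + 30 = 610 GB.
Lower bound: ⌈610/190⌉ = 4 hosts.
A packing using 4 hosts:
  host 1: 160 + 30 = 190
  host 2: 160 = 160
  host 3: 95 + 90 = 185
  host 4: 75 = 75
This matches the lower bound, so 4 is optimal.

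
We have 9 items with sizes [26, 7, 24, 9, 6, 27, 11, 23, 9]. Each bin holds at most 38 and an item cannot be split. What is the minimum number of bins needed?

4

Total = 27 + 26 + 24 + 23 + 11 + 9 + 9 + 7 + 6 = 142.
Lower bound: ⌈142/38⌉ = 4 bins.
A packing using 4 bins:
  bin 1: 27 + 11 = 38
  bin 2: 26 + 9 = 35
  bin 3: 24 + 9 = 33
  bin 4: 23 + 7 + 6 = 36
This matches the lower bound, so 4 is optimal.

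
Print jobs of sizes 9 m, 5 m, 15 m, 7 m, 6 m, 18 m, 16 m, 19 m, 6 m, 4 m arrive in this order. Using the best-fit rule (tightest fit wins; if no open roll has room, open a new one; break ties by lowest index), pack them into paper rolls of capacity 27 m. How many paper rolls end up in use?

  9 → roll 1 (new)  [load 9/27]
  5 → roll 1  [load 14/27]
  15 → roll 2 (new)  [load 15/27]
  7 → roll 2  [load 22/27]
  6 → roll 1  [load 20/27]
  18 → roll 3 (new)  [load 18/27]
  16 → roll 4 (new)  [load 16/27]
  19 → roll 5 (new)  [load 19/27]
  6 → roll 1  [load 26/27]
  4 → roll 2  [load 26/27]
5 paper rolls opened.

5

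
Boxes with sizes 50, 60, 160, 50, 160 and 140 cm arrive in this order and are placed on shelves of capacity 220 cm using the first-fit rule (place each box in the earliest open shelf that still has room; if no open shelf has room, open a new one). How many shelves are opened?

4

  50 → shelf 1 (new)  [load 50/220]
  60 → shelf 1  [load 110/220]
  160 → shelf 2 (new)  [load 160/220]
  50 → shelf 1  [load 160/220]
  160 → shelf 3 (new)  [load 160/220]
  140 → shelf 4 (new)  [load 140/220]
4 shelves opened.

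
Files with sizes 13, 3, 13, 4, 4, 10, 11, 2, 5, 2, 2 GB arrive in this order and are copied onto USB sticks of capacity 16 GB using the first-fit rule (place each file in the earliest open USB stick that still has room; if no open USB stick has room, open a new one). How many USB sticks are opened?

5

  13 → USB stick 1 (new)  [load 13/16]
  3 → USB stick 1  [load 16/16]
  13 → USB stick 2 (new)  [load 13/16]
  4 → USB stick 3 (new)  [load 4/16]
  4 → USB stick 3  [load 8/16]
  10 → USB stick 4 (new)  [load 10/16]
  11 → USB stick 5 (new)  [load 11/16]
  2 → USB stick 2  [load 15/16]
  5 → USB stick 3  [load 13/16]
  2 → USB stick 3  [load 15/16]
  2 → USB stick 4  [load 12/16]
5 USB sticks opened.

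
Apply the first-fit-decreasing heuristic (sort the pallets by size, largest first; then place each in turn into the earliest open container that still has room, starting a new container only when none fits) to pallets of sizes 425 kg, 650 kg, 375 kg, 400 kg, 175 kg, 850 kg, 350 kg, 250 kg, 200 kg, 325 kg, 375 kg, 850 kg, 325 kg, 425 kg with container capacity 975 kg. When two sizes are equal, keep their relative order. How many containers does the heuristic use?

Sorted descending: 850, 850, 650, 425, 425, 400, 375, 375, 350, 325, 325, 250, 200, 175.
  850 → container 1 (new)  [load 850/975]
  850 → container 2 (new)  [load 850/975]
  650 → container 3 (new)  [load 650/975]
  425 → container 4 (new)  [load 425/975]
  425 → container 4  [load 850/975]
  400 → container 5 (new)  [load 400/975]
  375 → container 5  [load 775/975]
  375 → container 6 (new)  [load 375/975]
  350 → container 6  [load 725/975]
  325 → container 3  [load 975/975]
  325 → container 7 (new)  [load 325/975]
  250 → container 6  [load 975/975]
  200 → container 5  [load 975/975]
  175 → container 7  [load 500/975]
7 containers opened.

7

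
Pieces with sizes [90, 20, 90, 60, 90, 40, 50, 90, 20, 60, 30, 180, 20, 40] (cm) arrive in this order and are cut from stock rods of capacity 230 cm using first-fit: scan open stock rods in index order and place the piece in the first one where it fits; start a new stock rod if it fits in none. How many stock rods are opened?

4

  90 → stock rod 1 (new)  [load 90/230]
  20 → stock rod 1  [load 110/230]
  90 → stock rod 1  [load 200/230]
  60 → stock rod 2 (new)  [load 60/230]
  90 → stock rod 2  [load 150/230]
  40 → stock rod 2  [load 190/230]
  50 → stock rod 3 (new)  [load 50/230]
  90 → stock rod 3  [load 140/230]
  20 → stock rod 1  [load 220/230]
  60 → stock rod 3  [load 200/230]
  30 → stock rod 2  [load 220/230]
  180 → stock rod 4 (new)  [load 180/230]
  20 → stock rod 3  [load 220/230]
  40 → stock rod 4  [load 220/230]
4 stock rods opened.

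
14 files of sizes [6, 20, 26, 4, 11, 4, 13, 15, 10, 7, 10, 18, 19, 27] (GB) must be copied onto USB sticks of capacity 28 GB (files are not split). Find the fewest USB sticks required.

7

Total = 27 + 26 + 20 + 19 + 18 + 15 + 13 + 11 + 10 + 10 + 7 + 6 + 4 + 4 = 190 GB.
Lower bound: ⌈190/28⌉ = 7 USB sticks.
A packing using 7 USB sticks:
  USB stick 1: 27 = 27
  USB stick 2: 26 = 26
  USB stick 3: 20 + 7 = 27
  USB stick 4: 19 + 4 + 4 = 27
  USB stick 5: 18 + 10 = 28
  USB stick 6: 15 + 13 = 28
  USB stick 7: 11 + 10 + 6 = 27
This matches the lower bound, so 7 is optimal.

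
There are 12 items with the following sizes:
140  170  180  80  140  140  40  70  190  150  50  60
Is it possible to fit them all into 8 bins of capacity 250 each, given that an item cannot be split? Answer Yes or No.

A valid assignment using 7 bins:
  bin 1: 190 + 60 = 250
  bin 2: 180 + 70 = 250
  bin 3: 170 + 80 = 250
  bin 4: 150 + 50 + 40 = 240
  bin 5: 140 = 140
  bin 6: 140 = 140
  bin 7: 140 = 140
That uses only 7 ≤ 8, so 8 bins are enough.

Yes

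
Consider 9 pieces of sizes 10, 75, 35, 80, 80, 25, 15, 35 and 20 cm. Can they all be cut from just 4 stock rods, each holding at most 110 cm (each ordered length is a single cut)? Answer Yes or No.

A valid assignment using 4 stock rods:
  stock rod 1: 80 + 25 = 105
  stock rod 2: 80 + 20 + 10 = 110
  stock rod 3: 75 + 35 = 110
  stock rod 4: 35 + 15 = 50
Every load is within 110 cm, so 4 stock rods suffice.

Yes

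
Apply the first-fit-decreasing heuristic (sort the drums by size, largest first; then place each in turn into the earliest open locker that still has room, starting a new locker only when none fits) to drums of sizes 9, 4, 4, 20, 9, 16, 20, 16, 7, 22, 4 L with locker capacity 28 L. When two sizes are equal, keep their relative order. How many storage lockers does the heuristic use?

5

Sorted descending: 22, 20, 20, 16, 16, 9, 9, 7, 4, 4, 4.
  22 → locker 1 (new)  [load 22/28]
  20 → locker 2 (new)  [load 20/28]
  20 → locker 3 (new)  [load 20/28]
  16 → locker 4 (new)  [load 16/28]
  16 → locker 5 (new)  [load 16/28]
  9 → locker 4  [load 25/28]
  9 → locker 5  [load 25/28]
  7 → locker 2  [load 27/28]
  4 → locker 1  [load 26/28]
  4 → locker 3  [load 24/28]
  4 → locker 3  [load 28/28]
5 storage lockers opened.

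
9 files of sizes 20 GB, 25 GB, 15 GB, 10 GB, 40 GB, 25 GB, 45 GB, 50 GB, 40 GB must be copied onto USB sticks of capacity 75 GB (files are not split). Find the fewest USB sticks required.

Total = 50 + 45 + 40 + 40 + 25 + 25 + 20 + 15 + 10 = 270 GB.
Lower bound: ⌈270/75⌉ = 4 USB sticks.
A packing using 4 USB sticks:
  USB stick 1: 50 + 25 = 75
  USB stick 2: 45 + 25 = 70
  USB stick 3: 40 + 20 + 15 = 75
  USB stick 4: 40 + 10 = 50
This matches the lower bound, so 4 is optimal.

4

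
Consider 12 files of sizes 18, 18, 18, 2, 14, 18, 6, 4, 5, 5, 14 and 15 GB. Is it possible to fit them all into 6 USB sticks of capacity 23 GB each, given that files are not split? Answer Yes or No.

Total = 137 GB; ⌈137/23⌉ = 6.
7 files each exceed half the capacity and cannot share a USB stick, forcing at least 7 USB sticks.
At least 7 USB sticks are required, but only 6 are allowed.

No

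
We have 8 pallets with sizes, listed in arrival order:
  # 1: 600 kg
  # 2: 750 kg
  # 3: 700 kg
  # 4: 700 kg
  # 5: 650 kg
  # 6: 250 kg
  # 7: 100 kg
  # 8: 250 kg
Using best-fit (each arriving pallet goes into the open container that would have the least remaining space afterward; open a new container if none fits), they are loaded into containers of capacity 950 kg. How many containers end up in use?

  600 → container 1 (new)  [load 600/950]
  750 → container 2 (new)  [load 750/950]
  700 → container 3 (new)  [load 700/950]
  700 → container 4 (new)  [load 700/950]
  650 → container 5 (new)  [load 650/950]
  250 → container 3  [load 950/950]
  100 → container 2  [load 850/950]
  250 → container 4  [load 950/950]
5 containers opened.

5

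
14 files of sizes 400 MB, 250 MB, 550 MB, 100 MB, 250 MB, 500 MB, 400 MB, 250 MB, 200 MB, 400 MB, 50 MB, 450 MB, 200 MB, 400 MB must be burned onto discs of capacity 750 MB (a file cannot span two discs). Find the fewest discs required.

7

Total = 550 + 500 + 450 + 400 + 400 + 400 + 400 + 250 + 250 + 250 + 200 + 200 + 100 + 50 = 4400 MB.
Lower bound: ⌈4400/750⌉ = 6 discs.
Also, 7 files each exceed 375 MB, and no two of those can share a disc, so at least 7 discs are needed.
A packing using 7 discs:
  disc 1: 550 + 200 = 750
  disc 2: 500 + 250 = 750
  disc 3: 450 + 250 + 50 = 750
  disc 4: 400 + 250 + 100 = 750
  disc 5: 400 + 200 = 600
  disc 6: 400 = 400
  disc 7: 400 = 400
This matches the lower bound, so 7 is optimal.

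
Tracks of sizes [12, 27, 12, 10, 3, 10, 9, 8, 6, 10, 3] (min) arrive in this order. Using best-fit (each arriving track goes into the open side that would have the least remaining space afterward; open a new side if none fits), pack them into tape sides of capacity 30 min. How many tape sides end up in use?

  12 → side 1 (new)  [load 12/30]
  27 → side 2 (new)  [load 27/30]
  12 → side 1  [load 24/30]
  10 → side 3 (new)  [load 10/30]
  3 → side 2  [load 30/30]
  10 → side 3  [load 20/30]
  9 → side 3  [load 29/30]
  8 → side 4 (new)  [load 8/30]
  6 → side 1  [load 30/30]
  10 → side 4  [load 18/30]
  3 → side 4  [load 21/30]
4 tape sides opened.

4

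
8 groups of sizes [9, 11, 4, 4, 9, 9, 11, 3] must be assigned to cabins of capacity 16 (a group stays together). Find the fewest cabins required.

5

Total = 11 + 11 + 9 + 9 + 9 + 4 + 4 + 3 = 60.
Lower bound: ⌈60/16⌉ = 4 cabins.
Also, 5 groups each exceed 8, and no two of those can share a cabin, so at least 5 cabins are needed.
A packing using 5 cabins:
  cabin 1: 11 + 4 = 15
  cabin 2: 11 + 4 = 15
  cabin 3: 9 + 3 = 12
  cabin 4: 9 = 9
  cabin 5: 9 = 9
This matches the lower bound, so 5 is optimal.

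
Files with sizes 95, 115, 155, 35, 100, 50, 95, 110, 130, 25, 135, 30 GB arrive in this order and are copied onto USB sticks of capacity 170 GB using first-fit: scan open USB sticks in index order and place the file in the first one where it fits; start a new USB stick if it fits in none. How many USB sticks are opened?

  95 → USB stick 1 (new)  [load 95/170]
  115 → USB stick 2 (new)  [load 115/170]
  155 → USB stick 3 (new)  [load 155/170]
  35 → USB stick 1  [load 130/170]
  100 → USB stick 4 (new)  [load 100/170]
  50 → USB stick 2  [load 165/170]
  95 → USB stick 5 (new)  [load 95/170]
  110 → USB stick 6 (new)  [load 110/170]
  130 → USB stick 7 (new)  [load 130/170]
  25 → USB stick 1  [load 155/170]
  135 → USB stick 8 (new)  [load 135/170]
  30 → USB stick 4  [load 130/170]
8 USB sticks opened.

8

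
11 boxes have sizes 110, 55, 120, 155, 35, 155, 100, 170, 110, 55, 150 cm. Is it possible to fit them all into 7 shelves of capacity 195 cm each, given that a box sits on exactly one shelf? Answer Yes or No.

No

Total = 1215 cm; ⌈1215/195⌉ = 7.
8 boxes each exceed half the capacity and cannot share a shelf, forcing at least 8 shelves.
At least 8 shelves are required, but only 7 are allowed.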